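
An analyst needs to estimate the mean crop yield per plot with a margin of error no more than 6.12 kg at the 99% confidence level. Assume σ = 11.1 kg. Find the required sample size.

n = 22

For a mean, the margin of error is E = z·σ/√n, so n = (zσ/E)².
At 99% confidence, z = 2.576.
n = (2.576 × 11.1 / 6.12)² = 21.83
Round up: n = 22.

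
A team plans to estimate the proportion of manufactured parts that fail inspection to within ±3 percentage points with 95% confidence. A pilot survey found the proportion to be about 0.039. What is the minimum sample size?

160

For a proportion with margin E = 0.03 at 95% confidence, z = 1.960.
n = p̂(1−p̂)(z/E)² = 0.039 × 0.961 × (1.960/0.03)² = 159.98
Round up: n = 160.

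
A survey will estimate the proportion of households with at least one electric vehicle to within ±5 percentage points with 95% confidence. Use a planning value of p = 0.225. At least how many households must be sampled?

For a proportion with margin E = 0.05 at 95% confidence, z = 1.960.
n = p̂(1−p̂)(z/E)² = 0.225 × 0.775 × (1.960/0.05)² = 267.95
Round up: n = 268.

n = 268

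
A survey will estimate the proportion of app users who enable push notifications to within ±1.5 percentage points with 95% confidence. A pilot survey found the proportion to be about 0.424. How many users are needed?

n = 4170

For a proportion with margin E = 0.015 at 95% confidence, z = 1.960.
n = p̂(1−p̂)(z/E)² = 0.424 × 0.576 × (1.960/0.015)² = 4169.83
Round up: n = 4170.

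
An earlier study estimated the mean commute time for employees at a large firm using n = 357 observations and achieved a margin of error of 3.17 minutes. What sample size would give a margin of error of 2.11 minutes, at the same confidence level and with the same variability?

Margin of error scales as 1/√n, so n₂ = n₁·(E₁/E₂)².
n₂ = 357 × (3.17/2.11)² = 357 × 2.257 = 805.75
Round up: n₂ = 806.

806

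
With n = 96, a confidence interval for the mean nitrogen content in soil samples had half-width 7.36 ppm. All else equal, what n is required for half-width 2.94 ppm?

602

Margin of error scales as 1/√n, so n₂ = n₁·(E₁/E₂)².
n₂ = 96 × (7.36/2.94)² = 96 × 6.267 = 601.63
Round up: n₂ = 602.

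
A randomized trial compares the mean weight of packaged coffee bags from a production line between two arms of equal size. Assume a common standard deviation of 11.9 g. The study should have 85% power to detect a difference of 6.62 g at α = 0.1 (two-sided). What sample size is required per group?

47 per group

For two equal groups, n per group = 2·((z_{α/2} + z_β)·σ/δ)².
z_{α/2} = 1.645; z_β = 1.036 (power 85%).
n = 2 × (2.681 × 11.9 / 6.62)² = 2 × 23.23 = 46.46
Round up: n = 47 per group.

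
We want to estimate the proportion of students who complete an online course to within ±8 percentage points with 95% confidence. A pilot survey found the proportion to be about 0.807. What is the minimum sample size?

94

For a proportion with margin E = 0.08 at 95% confidence, z = 1.960.
n = p̂(1−p̂)(z/E)² = 0.807 × 0.193 × (1.960/0.08)² = 93.49
Round up: n = 94.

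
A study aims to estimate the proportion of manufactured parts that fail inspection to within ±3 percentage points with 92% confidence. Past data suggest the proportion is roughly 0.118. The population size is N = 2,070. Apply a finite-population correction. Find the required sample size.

For a proportion with margin E = 0.03 at 92% confidence, z = 1.751.
n = p̂(1−p̂)(z/E)² = 0.118 × 0.882 × (1.751/0.03)² = 354.55 — call this n₀.
Finite-population correction with N = 2,070: n = n₀ / (1 + (n₀−1)/N) = 354.55 / 1.171 = 302.78
Round up: n = 303.

303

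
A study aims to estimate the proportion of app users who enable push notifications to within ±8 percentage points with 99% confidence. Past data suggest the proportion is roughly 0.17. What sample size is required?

147

For a proportion with margin E = 0.08 at 99% confidence, z = 2.576.
n = p̂(1−p̂)(z/E)² = 0.17 × 0.83 × (2.576/0.08)² = 146.30
Round up: n = 147.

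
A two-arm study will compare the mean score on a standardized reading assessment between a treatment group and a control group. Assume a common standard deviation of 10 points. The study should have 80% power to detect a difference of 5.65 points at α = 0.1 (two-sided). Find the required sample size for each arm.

For two equal groups, n per group = 2·((z_{α/2} + z_β)·σ/δ)².
z_{α/2} = 1.645; z_β = 0.842 (power 80%).
n = 2 × (2.487 × 10 / 5.65)² = 2 × 19.38 = 38.76
Round up: n = 39 per group.

39 per group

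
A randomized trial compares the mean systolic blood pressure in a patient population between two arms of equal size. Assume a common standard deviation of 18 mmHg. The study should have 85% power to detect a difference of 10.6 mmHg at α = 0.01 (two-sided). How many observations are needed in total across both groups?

For two equal groups, n per group = 2·((z_{α/2} + z_β)·σ/δ)².
z_{α/2} = 2.576; z_β = 1.036 (power 85%).
n = 2 × (3.612 × 18 / 10.6)² = 2 × 37.62 = 75.24
Round up: n = 76 per group.
Total across both groups: 2 × 76 = 152.

152 total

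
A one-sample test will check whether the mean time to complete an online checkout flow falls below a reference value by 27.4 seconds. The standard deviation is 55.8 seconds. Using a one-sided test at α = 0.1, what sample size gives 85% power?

For a one-sample z-test, n = ((z_α + z_β)·σ/δ)².
z_α = 1.282 (one-sided α = 0.1); z_β = 1.036 (power 85% → β = 0.15).
n = (2.318 × 55.8 / 27.4)² = 22.28
Round up: n = 23.

n = 23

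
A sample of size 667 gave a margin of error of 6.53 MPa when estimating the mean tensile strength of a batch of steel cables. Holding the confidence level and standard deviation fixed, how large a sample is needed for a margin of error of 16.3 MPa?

n = 108

Margin of error scales as 1/√n, so n₂ = n₁·(E₁/E₂)².
n₂ = 667 × (6.53/16.3)² = 667 × 0.1605 = 107.05
Round up: n₂ = 108.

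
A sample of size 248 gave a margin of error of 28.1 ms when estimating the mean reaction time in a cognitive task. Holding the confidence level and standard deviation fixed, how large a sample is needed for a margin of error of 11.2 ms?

n = 1562

Margin of error scales as 1/√n, so n₂ = n₁·(E₁/E₂)².
n₂ = 248 × (28.1/11.2)² = 248 × 6.295 = 1561.16
Round up: n₂ = 1562.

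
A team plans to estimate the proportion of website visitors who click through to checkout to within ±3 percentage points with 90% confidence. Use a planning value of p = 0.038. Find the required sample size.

For a proportion with margin E = 0.03 at 90% confidence, z = 1.645.
n = p̂(1−p̂)(z/E)² = 0.038 × 0.962 × (1.645/0.03)² = 109.91
Round up: n = 110.

110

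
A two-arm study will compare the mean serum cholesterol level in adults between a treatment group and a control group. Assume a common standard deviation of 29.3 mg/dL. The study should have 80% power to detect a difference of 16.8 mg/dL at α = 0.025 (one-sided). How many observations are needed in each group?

For two equal groups, n per group = 2·((z_α + z_β)·σ/δ)².
z_α = 1.960; z_β = 0.842 (power 80%).
n = 2 × (2.802 × 29.3 / 16.8)² = 2 × 23.88 = 47.76
Round up: n = 48 per group.

48 per group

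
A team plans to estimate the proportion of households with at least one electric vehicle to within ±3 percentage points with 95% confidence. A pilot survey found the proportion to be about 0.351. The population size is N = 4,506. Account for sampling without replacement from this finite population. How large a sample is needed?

For a proportion with margin E = 0.03 at 95% confidence, z = 1.960.
n = p̂(1−p̂)(z/E)² = 0.351 × 0.649 × (1.960/0.03)² = 972.35 — call this n₀.
Finite-population correction with N = 4,506: n = n₀ / (1 + (n₀−1)/N) = 972.35 / 1.216 = 799.63
Round up: n = 800.

800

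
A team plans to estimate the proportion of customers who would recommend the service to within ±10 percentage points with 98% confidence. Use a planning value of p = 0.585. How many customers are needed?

132

For a proportion with margin E = 0.1 at 98% confidence, z = 2.326.
n = p̂(1−p̂)(z/E)² = 0.585 × 0.415 × (2.326/0.1)² = 131.35
Round up: n = 132.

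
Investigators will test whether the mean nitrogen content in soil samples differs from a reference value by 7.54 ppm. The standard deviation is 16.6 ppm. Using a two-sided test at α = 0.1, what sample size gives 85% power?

35

For a one-sample z-test, n = ((z_{α/2} + z_β)·σ/δ)².
z_{α/2} = 1.645 (two-sided α = 0.1); z_β = 1.036 (power 85% → β = 0.15).
n = (2.681 × 16.6 / 7.54)² = 34.84
Round up: n = 35.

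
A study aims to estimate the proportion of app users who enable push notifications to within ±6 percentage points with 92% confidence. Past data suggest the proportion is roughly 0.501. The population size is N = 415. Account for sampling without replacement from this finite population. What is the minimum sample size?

n = 141

For a proportion with margin E = 0.06 at 92% confidence, z = 1.751.
n = p̂(1−p̂)(z/E)² = 0.501 × 0.499 × (1.751/0.06)² = 212.92 — call this n₀.
Finite-population correction with N = 415: n = n₀ / (1 + (n₀−1)/N) = 212.92 / 1.511 = 140.91
Round up: n = 141.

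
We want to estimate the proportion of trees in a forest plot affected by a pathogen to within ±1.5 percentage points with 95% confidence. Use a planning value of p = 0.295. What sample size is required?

For a proportion with margin E = 0.015 at 95% confidence, z = 1.960.
n = p̂(1−p̂)(z/E)² = 0.295 × 0.705 × (1.960/0.015)² = 3550.92
Round up: n = 3551.

3551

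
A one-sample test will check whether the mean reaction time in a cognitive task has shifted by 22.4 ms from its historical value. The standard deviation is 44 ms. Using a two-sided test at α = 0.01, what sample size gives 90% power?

For a one-sample z-test, n = ((z_{α/2} + z_β)·σ/δ)².
z_{α/2} = 2.576 (two-sided α = 0.01); z_β = 1.282 (power 90% → β = 0.1).
n = (3.858 × 44 / 22.4)² = 57.43
Round up: n = 58.

58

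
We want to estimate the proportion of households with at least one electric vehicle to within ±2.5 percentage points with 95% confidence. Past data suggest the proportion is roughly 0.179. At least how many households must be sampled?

n = 904

For a proportion with margin E = 0.025 at 95% confidence, z = 1.960.
n = p̂(1−p̂)(z/E)² = 0.179 × 0.821 × (1.960/0.025)² = 903.29
Round up: n = 904.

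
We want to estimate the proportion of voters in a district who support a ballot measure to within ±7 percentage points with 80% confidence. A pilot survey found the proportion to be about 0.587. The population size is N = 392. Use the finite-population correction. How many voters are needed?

For a proportion with margin E = 0.07 at 80% confidence, z = 1.282.
n = p̂(1−p̂)(z/E)² = 0.587 × 0.413 × (1.282/0.07)² = 81.31 — call this n₀.
Finite-population correction with N = 392: n = n₀ / (1 + (n₀−1)/N) = 81.31 / 1.205 = 67.48
Round up: n = 68.

n = 68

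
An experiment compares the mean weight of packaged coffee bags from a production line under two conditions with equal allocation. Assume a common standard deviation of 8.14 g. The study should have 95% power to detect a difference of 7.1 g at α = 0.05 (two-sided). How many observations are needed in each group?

35 per group

For two equal groups, n per group = 2·((z_{α/2} + z_β)·σ/δ)².
z_{α/2} = 1.960; z_β = 1.645 (power 95%).
n = 2 × (3.605 × 8.14 / 7.1)² = 2 × 17.08 = 34.16
Round up: n = 35 per group.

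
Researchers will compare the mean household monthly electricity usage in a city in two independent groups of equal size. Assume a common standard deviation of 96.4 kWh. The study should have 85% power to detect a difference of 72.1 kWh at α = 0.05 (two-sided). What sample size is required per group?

For two equal groups, n per group = 2·((z_{α/2} + z_β)·σ/δ)².
z_{α/2} = 1.960; z_β = 1.036 (power 85%).
n = 2 × (2.996 × 96.4 / 72.1)² = 2 × 16.05 = 32.10
Round up: n = 33 per group.

33 per group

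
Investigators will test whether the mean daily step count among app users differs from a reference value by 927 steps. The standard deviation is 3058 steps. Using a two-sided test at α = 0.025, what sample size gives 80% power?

For a one-sample z-test, n = ((z_{α/2} + z_β)·σ/δ)².
z_{α/2} = 2.241 (two-sided α = 0.025); z_β = 0.842 (power 80% → β = 0.2).
n = (3.083 × 3058 / 927)² = 103.43
Round up: n = 104.

104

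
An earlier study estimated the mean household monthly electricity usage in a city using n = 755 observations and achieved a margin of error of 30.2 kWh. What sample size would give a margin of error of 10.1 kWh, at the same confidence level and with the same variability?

6751

Margin of error scales as 1/√n, so n₂ = n₁·(E₁/E₂)².
n₂ = 755 × (30.2/10.1)² = 755 × 8.941 = 6750.46
Round up: n₂ = 6751.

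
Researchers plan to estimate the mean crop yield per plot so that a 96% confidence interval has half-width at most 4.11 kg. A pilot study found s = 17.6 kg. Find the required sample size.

78

For a mean, the margin of error is E = z·σ/√n, so n = (zσ/E)².
At 96% confidence, z = 2.054.
n = (2.054 × 17.6 / 4.11)² = 77.36
Round up: n = 78.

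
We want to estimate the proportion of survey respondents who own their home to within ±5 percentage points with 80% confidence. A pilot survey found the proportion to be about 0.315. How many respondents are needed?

142

For a proportion with margin E = 0.05 at 80% confidence, z = 1.282.
n = p̂(1−p̂)(z/E)² = 0.315 × 0.685 × (1.282/0.05)² = 141.85
Round up: n = 142.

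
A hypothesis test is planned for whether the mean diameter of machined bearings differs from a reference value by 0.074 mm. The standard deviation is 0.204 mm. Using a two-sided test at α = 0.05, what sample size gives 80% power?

60

For a one-sample z-test, n = ((z_{α/2} + z_β)·σ/δ)².
z_{α/2} = 1.960 (two-sided α = 0.05); z_β = 0.842 (power 80% → β = 0.2).
n = (2.802 × 0.204 / 0.074)² = 59.67
Round up: n = 60.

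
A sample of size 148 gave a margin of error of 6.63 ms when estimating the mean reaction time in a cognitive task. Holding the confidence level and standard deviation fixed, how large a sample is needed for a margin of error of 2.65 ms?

927

Margin of error scales as 1/√n, so n₂ = n₁·(E₁/E₂)².
n₂ = 148 × (6.63/2.65)² = 148 × 6.259 = 926.33
Round up: n₂ = 927.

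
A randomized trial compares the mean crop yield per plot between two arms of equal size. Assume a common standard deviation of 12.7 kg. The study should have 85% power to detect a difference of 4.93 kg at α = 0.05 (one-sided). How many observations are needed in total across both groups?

For two equal groups, n per group = 2·((z_α + z_β)·σ/δ)².
z_α = 1.645; z_β = 1.036 (power 85%).
n = 2 × (2.681 × 12.7 / 4.93)² = 2 × 47.70 = 95.40
Round up: n = 96 per group.
Total across both groups: 2 × 96 = 192.

192 total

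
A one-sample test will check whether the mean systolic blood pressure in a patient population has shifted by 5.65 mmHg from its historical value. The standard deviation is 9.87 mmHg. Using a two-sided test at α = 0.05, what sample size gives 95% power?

For a one-sample z-test, n = ((z_{α/2} + z_β)·σ/δ)².
z_{α/2} = 1.960 (two-sided α = 0.05); z_β = 1.645 (power 95% → β = 0.05).
n = (3.605 × 9.87 / 5.65)² = 39.66
Round up: n = 40.

40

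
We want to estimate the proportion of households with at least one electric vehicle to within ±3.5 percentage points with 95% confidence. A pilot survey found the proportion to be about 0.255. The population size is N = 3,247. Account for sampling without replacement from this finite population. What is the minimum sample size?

For a proportion with margin E = 0.035 at 95% confidence, z = 1.960.
n = p̂(1−p̂)(z/E)² = 0.255 × 0.745 × (1.960/0.035)² = 595.76 — call this n₀.
Finite-population correction with N = 3,247: n = n₀ / (1 + (n₀−1)/N) = 595.76 / 1.183 = 503.60
Round up: n = 504.

504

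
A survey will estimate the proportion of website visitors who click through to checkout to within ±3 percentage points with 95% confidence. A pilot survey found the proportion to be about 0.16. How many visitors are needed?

For a proportion with margin E = 0.03 at 95% confidence, z = 1.960.
n = p̂(1−p̂)(z/E)² = 0.16 × 0.84 × (1.960/0.03)² = 573.68
Round up: n = 574.

574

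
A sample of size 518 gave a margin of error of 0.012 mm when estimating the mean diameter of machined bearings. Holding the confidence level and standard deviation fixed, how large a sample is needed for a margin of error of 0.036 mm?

Margin of error scales as 1/√n, so n₂ = n₁·(E₁/E₂)².
n₂ = 518 × (0.012/0.036)² = 518 × 0.1111 = 57.55
Round up: n₂ = 58.

58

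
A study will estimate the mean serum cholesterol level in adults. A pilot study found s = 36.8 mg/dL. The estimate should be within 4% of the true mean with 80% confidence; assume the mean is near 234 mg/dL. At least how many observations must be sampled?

For a mean, the margin of error is E = z·σ/√n, so n = (zσ/E)².
At 80% confidence, z = 1.282.
E = 4% of 234 = 9.36 mg/dL.
n = (1.282 × 36.8 / 9.36)² = 25.41
Round up: n = 26.

26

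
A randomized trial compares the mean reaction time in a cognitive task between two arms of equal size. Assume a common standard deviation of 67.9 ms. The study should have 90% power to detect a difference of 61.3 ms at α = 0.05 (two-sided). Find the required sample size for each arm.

26 per group

For two equal groups, n per group = 2·((z_{α/2} + z_β)·σ/δ)².
z_{α/2} = 1.960; z_β = 1.282 (power 90%).
n = 2 × (3.242 × 67.9 / 61.3)² = 2 × 12.90 = 25.80
Round up: n = 26 per group.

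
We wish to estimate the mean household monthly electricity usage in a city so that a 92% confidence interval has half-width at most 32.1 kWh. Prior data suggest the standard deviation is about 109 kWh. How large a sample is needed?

36

For a mean, the margin of error is E = z·σ/√n, so n = (zσ/E)².
At 92% confidence, z = 1.751.
n = (1.751 × 109 / 32.1)² = 35.35
Round up: n = 36.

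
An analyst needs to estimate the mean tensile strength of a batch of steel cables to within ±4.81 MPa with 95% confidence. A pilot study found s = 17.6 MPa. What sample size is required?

n = 52

For a mean, the margin of error is E = z·σ/√n, so n = (zσ/E)².
At 95% confidence, z = 1.960.
n = (1.960 × 17.6 / 4.81)² = 51.43
Round up: n = 52.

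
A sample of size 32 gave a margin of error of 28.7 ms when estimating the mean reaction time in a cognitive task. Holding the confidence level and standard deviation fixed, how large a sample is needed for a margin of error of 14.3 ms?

Margin of error scales as 1/√n, so n₂ = n₁·(E₁/E₂)².
n₂ = 32 × (28.7/14.3)² = 32 × 4.028 = 128.90
Round up: n₂ = 129.

129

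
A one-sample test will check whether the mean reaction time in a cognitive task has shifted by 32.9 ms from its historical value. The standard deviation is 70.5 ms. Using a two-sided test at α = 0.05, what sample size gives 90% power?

n = 49

For a one-sample z-test, n = ((z_{α/2} + z_β)·σ/δ)².
z_{α/2} = 1.960 (two-sided α = 0.05); z_β = 1.282 (power 90% → β = 0.1).
n = (3.242 × 70.5 / 32.9)² = 48.26
Round up: n = 49.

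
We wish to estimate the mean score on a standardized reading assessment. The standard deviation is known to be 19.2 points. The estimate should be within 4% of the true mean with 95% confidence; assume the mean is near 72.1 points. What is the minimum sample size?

For a mean, the margin of error is E = z·σ/√n, so n = (zσ/E)².
At 95% confidence, z = 1.960.
E = 4% of 72.1 = 2.884 points.
n = (1.960 × 19.2 / 2.884)² = 170.26
Round up: n = 171.

171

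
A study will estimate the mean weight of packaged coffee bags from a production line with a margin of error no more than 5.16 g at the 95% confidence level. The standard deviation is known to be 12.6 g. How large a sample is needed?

For a mean, the margin of error is E = z·σ/√n, so n = (zσ/E)².
At 95% confidence, z = 1.960.
n = (1.960 × 12.6 / 5.16)² = 22.91
Round up: n = 23.

23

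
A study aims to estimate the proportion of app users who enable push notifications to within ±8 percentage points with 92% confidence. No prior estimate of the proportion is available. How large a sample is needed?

For a proportion with margin E = 0.08 at 92% confidence, z = 1.751.
With no prior estimate, use p = 0.5, which maximizes p(1−p) at 0.25.
n = 0.25 × (z/E)² = 0.25 × (1.751/0.08)² = 119.77
Round up: n = 120.

n = 120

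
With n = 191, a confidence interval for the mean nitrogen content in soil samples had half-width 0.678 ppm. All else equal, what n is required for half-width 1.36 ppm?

Margin of error scales as 1/√n, so n₂ = n₁·(E₁/E₂)².
n₂ = 191 × (0.678/1.36)² = 191 × 0.2485 = 47.46
Round up: n₂ = 48.

48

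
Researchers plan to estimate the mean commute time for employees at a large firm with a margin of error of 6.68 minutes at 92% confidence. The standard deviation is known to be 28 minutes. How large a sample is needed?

54

For a mean, the margin of error is E = z·σ/√n, so n = (zσ/E)².
At 92% confidence, z = 1.751.
n = (1.751 × 28 / 6.68)² = 53.87
Round up: n = 54.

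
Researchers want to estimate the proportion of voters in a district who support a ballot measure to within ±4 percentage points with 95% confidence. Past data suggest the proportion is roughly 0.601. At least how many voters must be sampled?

576

For a proportion with margin E = 0.04 at 95% confidence, z = 1.960.
n = p̂(1−p̂)(z/E)² = 0.601 × 0.399 × (1.960/0.04)² = 575.76
Round up: n = 576.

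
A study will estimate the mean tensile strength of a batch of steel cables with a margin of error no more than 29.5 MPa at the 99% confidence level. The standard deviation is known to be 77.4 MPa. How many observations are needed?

46

For a mean, the margin of error is E = z·σ/√n, so n = (zσ/E)².
At 99% confidence, z = 2.576.
n = (2.576 × 77.4 / 29.5)² = 45.68
Round up: n = 46.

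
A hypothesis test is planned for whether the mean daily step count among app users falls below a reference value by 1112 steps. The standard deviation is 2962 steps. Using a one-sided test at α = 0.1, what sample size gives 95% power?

For a one-sample z-test, n = ((z_α + z_β)·σ/δ)².
z_α = 1.282 (one-sided α = 0.1); z_β = 1.645 (power 95% → β = 0.05).
n = (2.927 × 2962 / 1112)² = 60.79
Round up: n = 61.

61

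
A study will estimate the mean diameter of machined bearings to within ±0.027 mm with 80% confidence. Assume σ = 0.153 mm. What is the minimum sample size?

53

For a mean, the margin of error is E = z·σ/√n, so n = (zσ/E)².
At 80% confidence, z = 1.282.
n = (1.282 × 0.153 / 0.027)² = 52.78
Round up: n = 53.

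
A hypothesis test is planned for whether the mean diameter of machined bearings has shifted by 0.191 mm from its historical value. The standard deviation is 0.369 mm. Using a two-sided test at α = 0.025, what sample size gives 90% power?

n = 47

For a one-sample z-test, n = ((z_{α/2} + z_β)·σ/δ)².
z_{α/2} = 2.241 (two-sided α = 0.025); z_β = 1.282 (power 90% → β = 0.1).
n = (3.523 × 0.369 / 0.191)² = 46.32
Round up: n = 47.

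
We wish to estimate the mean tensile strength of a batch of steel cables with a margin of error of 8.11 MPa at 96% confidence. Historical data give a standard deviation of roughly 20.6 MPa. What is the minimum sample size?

n = 28

For a mean, the margin of error is E = z·σ/√n, so n = (zσ/E)².
At 96% confidence, z = 2.054.
n = (2.054 × 20.6 / 8.11)² = 27.22
Round up: n = 28.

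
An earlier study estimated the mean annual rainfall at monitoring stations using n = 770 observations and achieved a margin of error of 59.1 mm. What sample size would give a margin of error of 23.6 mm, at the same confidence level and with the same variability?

Margin of error scales as 1/√n, so n₂ = n₁·(E₁/E₂)².
n₂ = 770 × (59.1/23.6)² = 770 × 6.271 = 4828.67
Round up: n₂ = 4829.

n = 4829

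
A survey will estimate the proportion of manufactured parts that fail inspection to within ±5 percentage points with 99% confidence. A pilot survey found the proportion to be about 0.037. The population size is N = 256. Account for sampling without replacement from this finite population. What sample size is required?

For a proportion with margin E = 0.05 at 99% confidence, z = 2.576.
n = p̂(1−p̂)(z/E)² = 0.037 × 0.963 × (2.576/0.05)² = 94.58 — call this n₀.
Finite-population correction with N = 256: n = n₀ / (1 + (n₀−1)/N) = 94.58 / 1.366 = 69.24
Round up: n = 70.

n = 70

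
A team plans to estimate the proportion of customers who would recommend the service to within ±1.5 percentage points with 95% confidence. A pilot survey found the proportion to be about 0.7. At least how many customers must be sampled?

For a proportion with margin E = 0.015 at 95% confidence, z = 1.960.
n = p̂(1−p̂)(z/E)² = 0.7 × 0.3 × (1.960/0.015)² = 3585.49
Round up: n = 3586.

3586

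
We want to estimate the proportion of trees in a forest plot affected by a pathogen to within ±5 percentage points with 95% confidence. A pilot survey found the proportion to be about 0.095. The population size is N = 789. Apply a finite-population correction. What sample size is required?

114

For a proportion with margin E = 0.05 at 95% confidence, z = 1.960.
n = p̂(1−p̂)(z/E)² = 0.095 × 0.905 × (1.960/0.05)² = 132.11 — call this n₀.
Finite-population correction with N = 789: n = n₀ / (1 + (n₀−1)/N) = 132.11 / 1.166 = 113.30
Round up: n = 114.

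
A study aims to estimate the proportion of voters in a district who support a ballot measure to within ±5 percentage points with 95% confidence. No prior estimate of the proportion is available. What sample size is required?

For a proportion with margin E = 0.05 at 95% confidence, z = 1.960.
With no prior estimate, use p = 0.5, which maximizes p(1−p) at 0.25.
n = 0.25 × (z/E)² = 0.25 × (1.960/0.05)² = 384.16
Round up: n = 385.

385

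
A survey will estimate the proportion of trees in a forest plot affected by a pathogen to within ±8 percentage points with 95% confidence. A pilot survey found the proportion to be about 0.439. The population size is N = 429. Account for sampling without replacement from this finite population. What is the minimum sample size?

111

For a proportion with margin E = 0.08 at 95% confidence, z = 1.960.
n = p̂(1−p̂)(z/E)² = 0.439 × 0.561 × (1.960/0.08)² = 147.83 — call this n₀.
Finite-population correction with N = 429: n = n₀ / (1 + (n₀−1)/N) = 147.83 / 1.342 = 110.16
Round up: n = 111.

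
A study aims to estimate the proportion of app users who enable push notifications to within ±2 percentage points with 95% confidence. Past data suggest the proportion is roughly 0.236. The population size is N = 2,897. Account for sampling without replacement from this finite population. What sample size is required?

For a proportion with margin E = 0.02 at 95% confidence, z = 1.960.
n = p̂(1−p̂)(z/E)² = 0.236 × 0.764 × (1.960/0.02)² = 1731.64 — call this n₀.
Finite-population correction with N = 2,897: n = n₀ / (1 + (n₀−1)/N) = 1731.64 / 1.597 = 1084.31
Round up: n = 1085.

1085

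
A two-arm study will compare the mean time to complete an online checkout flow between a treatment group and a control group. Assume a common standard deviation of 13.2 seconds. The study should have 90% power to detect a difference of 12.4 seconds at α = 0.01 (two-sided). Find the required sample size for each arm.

For two equal groups, n per group = 2·((z_{α/2} + z_β)·σ/δ)².
z_{α/2} = 2.576; z_β = 1.282 (power 90%).
n = 2 × (3.858 × 13.2 / 12.4)² = 2 × 16.87 = 33.74
Round up: n = 34 per group.

34 per group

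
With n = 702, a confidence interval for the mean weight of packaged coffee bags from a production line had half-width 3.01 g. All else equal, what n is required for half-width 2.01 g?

1575

Margin of error scales as 1/√n, so n₂ = n₁·(E₁/E₂)².
n₂ = 702 × (3.01/2.01)² = 702 × 2.243 = 1574.59
Round up: n₂ = 1575.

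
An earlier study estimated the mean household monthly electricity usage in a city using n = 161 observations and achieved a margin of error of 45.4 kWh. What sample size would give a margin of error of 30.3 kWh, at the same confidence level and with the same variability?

362

Margin of error scales as 1/√n, so n₂ = n₁·(E₁/E₂)².
n₂ = 161 × (45.4/30.3)² = 161 × 2.245 = 361.44
Round up: n₂ = 362.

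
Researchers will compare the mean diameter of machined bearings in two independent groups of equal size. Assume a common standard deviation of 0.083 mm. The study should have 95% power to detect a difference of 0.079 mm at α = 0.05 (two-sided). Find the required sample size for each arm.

For two equal groups, n per group = 2·((z_{α/2} + z_β)·σ/δ)².
z_{α/2} = 1.960; z_β = 1.645 (power 95%).
n = 2 × (3.605 × 0.083 / 0.079)² = 2 × 14.35 = 28.70
Round up: n = 29 per group.

29 per group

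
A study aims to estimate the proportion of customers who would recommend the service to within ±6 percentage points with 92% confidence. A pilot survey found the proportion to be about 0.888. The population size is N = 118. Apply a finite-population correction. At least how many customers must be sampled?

For a proportion with margin E = 0.06 at 92% confidence, z = 1.751.
n = p̂(1−p̂)(z/E)² = 0.888 × 0.112 × (1.751/0.06)² = 84.70 — call this n₀.
Finite-population correction with N = 118: n = n₀ / (1 + (n₀−1)/N) = 84.70 / 1.709 = 49.56
Round up: n = 50.

n = 50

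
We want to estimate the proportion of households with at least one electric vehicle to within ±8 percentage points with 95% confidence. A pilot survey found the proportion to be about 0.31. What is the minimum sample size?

129

For a proportion with margin E = 0.08 at 95% confidence, z = 1.960.
n = p̂(1−p̂)(z/E)² = 0.31 × 0.69 × (1.960/0.08)² = 128.39
Round up: n = 129.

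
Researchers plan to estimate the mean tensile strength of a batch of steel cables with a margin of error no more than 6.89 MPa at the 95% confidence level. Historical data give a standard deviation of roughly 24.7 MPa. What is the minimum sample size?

50

For a mean, the margin of error is E = z·σ/√n, so n = (zσ/E)².
At 95% confidence, z = 1.960.
n = (1.960 × 24.7 / 6.89)² = 49.37
Round up: n = 50.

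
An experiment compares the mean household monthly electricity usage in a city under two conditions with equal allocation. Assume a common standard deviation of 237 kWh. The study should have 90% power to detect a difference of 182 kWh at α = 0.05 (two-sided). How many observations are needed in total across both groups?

72 total

For two equal groups, n per group = 2·((z_{α/2} + z_β)·σ/δ)².
z_{α/2} = 1.960; z_β = 1.282 (power 90%).
n = 2 × (3.242 × 237 / 182)² = 2 × 17.82 = 35.64
Round up: n = 36 per group.
Total across both groups: 2 × 36 = 72.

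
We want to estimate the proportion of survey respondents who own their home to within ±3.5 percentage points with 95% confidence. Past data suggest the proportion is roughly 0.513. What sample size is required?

n = 784

For a proportion with margin E = 0.035 at 95% confidence, z = 1.960.
n = p̂(1−p̂)(z/E)² = 0.513 × 0.487 × (1.960/0.035)² = 783.47
Round up: n = 784.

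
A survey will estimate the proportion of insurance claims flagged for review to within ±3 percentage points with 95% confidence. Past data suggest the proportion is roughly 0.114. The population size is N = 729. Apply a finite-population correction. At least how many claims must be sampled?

For a proportion with margin E = 0.03 at 95% confidence, z = 1.960.
n = p̂(1−p̂)(z/E)² = 0.114 × 0.886 × (1.960/0.03)² = 431.13 — call this n₀.
Finite-population correction with N = 729: n = n₀ / (1 + (n₀−1)/N) = 431.13 / 1.59 = 271.15
Round up: n = 272.

n = 272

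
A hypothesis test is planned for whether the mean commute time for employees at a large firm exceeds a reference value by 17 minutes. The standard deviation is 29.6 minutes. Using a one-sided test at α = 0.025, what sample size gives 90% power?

32

For a one-sample z-test, n = ((z_α + z_β)·σ/δ)².
z_α = 1.960 (one-sided α = 0.025); z_β = 1.282 (power 90% → β = 0.1).
n = (3.242 × 29.6 / 17)² = 31.86
Round up: n = 32.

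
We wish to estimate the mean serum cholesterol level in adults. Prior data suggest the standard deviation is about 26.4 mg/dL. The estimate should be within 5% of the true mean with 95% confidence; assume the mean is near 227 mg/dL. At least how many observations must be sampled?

For a mean, the margin of error is E = z·σ/√n, so n = (zσ/E)².
At 95% confidence, z = 1.960.
E = 5% of 227 = 11.35 mg/dL.
n = (1.960 × 26.4 / 11.35)² = 20.78
Round up: n = 21.

21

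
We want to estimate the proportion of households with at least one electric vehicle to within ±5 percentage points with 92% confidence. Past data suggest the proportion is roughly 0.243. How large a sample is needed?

226

For a proportion with margin E = 0.05 at 92% confidence, z = 1.751.
n = p̂(1−p̂)(z/E)² = 0.243 × 0.757 × (1.751/0.05)² = 225.60
Round up: n = 226.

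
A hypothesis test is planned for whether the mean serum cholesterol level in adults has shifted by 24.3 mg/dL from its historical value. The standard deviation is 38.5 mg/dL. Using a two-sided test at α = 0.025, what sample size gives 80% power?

n = 24

For a one-sample z-test, n = ((z_{α/2} + z_β)·σ/δ)².
z_{α/2} = 2.241 (two-sided α = 0.025); z_β = 0.842 (power 80% → β = 0.2).
n = (3.083 × 38.5 / 24.3)² = 23.86
Round up: n = 24.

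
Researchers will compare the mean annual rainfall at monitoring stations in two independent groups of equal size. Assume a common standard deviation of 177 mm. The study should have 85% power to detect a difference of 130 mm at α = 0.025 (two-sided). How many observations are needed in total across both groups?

80 total

For two equal groups, n per group = 2·((z_{α/2} + z_β)·σ/δ)².
z_{α/2} = 2.241; z_β = 1.036 (power 85%).
n = 2 × (3.277 × 177 / 130)² = 2 × 19.91 = 39.82
Round up: n = 40 per group.
Total across both groups: 2 × 40 = 80.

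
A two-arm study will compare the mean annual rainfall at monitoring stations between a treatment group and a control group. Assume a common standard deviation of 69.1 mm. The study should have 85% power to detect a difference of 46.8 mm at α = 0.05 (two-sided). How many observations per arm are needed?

40 per group

For two equal groups, n per group = 2·((z_{α/2} + z_β)·σ/δ)².
z_{α/2} = 1.960; z_β = 1.036 (power 85%).
n = 2 × (2.996 × 69.1 / 46.8)² = 2 × 19.57 = 39.14
Round up: n = 40 per group.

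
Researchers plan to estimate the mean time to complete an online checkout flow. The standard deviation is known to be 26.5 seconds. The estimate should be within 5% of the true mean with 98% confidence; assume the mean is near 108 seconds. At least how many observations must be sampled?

131

For a mean, the margin of error is E = z·σ/√n, so n = (zσ/E)².
At 98% confidence, z = 2.326.
E = 5% of 108 = 5.4 seconds.
n = (2.326 × 26.5 / 5.4)² = 130.29
Round up: n = 131.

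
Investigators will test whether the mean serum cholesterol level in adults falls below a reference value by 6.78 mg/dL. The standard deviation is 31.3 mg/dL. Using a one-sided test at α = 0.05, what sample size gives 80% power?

132

For a one-sample z-test, n = ((z_α + z_β)·σ/δ)².
z_α = 1.645 (one-sided α = 0.05); z_β = 0.842 (power 80% → β = 0.2).
n = (2.487 × 31.3 / 6.78)² = 131.82
Round up: n = 132.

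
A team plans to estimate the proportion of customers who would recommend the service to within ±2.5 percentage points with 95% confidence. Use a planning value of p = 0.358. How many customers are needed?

For a proportion with margin E = 0.025 at 95% confidence, z = 1.960.
n = p̂(1−p̂)(z/E)² = 0.358 × 0.642 × (1.960/0.025)² = 1412.70
Round up: n = 1413.

n = 1413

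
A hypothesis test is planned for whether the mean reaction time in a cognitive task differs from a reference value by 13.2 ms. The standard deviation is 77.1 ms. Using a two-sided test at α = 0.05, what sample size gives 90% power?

For a one-sample z-test, n = ((z_{α/2} + z_β)·σ/δ)².
z_{α/2} = 1.960 (two-sided α = 0.05); z_β = 1.282 (power 90% → β = 0.1).
n = (3.242 × 77.1 / 13.2)² = 358.58
Round up: n = 359.

359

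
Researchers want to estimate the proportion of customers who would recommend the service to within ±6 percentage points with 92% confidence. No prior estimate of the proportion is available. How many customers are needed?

For a proportion with margin E = 0.06 at 92% confidence, z = 1.751.
With no prior estimate, use p = 0.5, which maximizes p(1−p) at 0.25.
n = 0.25 × (z/E)² = 0.25 × (1.751/0.06)² = 212.92
Round up: n = 213.

213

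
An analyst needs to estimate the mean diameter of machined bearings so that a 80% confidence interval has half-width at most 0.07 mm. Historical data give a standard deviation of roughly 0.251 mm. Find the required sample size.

For a mean, the margin of error is E = z·σ/√n, so n = (zσ/E)².
At 80% confidence, z = 1.282.
n = (1.282 × 0.251 / 0.07)² = 21.13
Round up: n = 22.

22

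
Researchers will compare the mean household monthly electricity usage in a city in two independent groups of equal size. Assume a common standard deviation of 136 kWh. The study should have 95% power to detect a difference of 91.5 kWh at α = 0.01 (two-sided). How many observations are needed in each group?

For two equal groups, n per group = 2·((z_{α/2} + z_β)·σ/δ)².
z_{α/2} = 2.576; z_β = 1.645 (power 95%).
n = 2 × (4.221 × 136 / 91.5)² = 2 × 39.36 = 78.72
Round up: n = 79 per group.

79 per group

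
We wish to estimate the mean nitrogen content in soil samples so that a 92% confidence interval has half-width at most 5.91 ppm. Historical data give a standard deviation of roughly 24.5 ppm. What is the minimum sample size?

53

For a mean, the margin of error is E = z·σ/√n, so n = (zσ/E)².
At 92% confidence, z = 1.751.
n = (1.751 × 24.5 / 5.91)² = 52.69
Round up: n = 53.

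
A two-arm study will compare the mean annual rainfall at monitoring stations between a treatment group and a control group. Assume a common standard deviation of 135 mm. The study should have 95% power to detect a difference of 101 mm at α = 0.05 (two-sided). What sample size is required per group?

For two equal groups, n per group = 2·((z_{α/2} + z_β)·σ/δ)².
z_{α/2} = 1.960; z_β = 1.645 (power 95%).
n = 2 × (3.605 × 135 / 101)² = 2 × 23.22 = 46.44
Round up: n = 47 per group.

47 per group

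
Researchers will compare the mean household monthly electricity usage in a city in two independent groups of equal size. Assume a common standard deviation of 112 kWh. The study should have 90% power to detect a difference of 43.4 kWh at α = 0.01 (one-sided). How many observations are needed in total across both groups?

For two equal groups, n per group = 2·((z_α + z_β)·σ/δ)².
z_α = 2.326; z_β = 1.282 (power 90%).
n = 2 × (3.608 × 112 / 43.4)² = 2 × 86.69 = 173.38
Round up: n = 174 per group.
Total across both groups: 2 × 174 = 348.

348 total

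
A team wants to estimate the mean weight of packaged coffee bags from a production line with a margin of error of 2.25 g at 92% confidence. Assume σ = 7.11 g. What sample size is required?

For a mean, the margin of error is E = z·σ/√n, so n = (zσ/E)².
At 92% confidence, z = 1.751.
n = (1.751 × 7.11 / 2.25)² = 30.62
Round up: n = 31.

31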